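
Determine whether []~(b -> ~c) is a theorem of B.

Invalid (countermodel exists)

Tableau for the negation ~[]~(b -> ~c):
1. ~[]~(b -> ~c), w0
2. b -> ~c, w1
3. ~c, w1
Accessibility: w0Rw0, w0Rw1, w1Rw0, w1Rw1
The negation has an open branch (countermodel exists).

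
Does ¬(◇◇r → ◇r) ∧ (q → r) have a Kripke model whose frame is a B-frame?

Satisfiable (open branch found)

1. ¬(◇◇r → ◇r) ∧ (q → r), 0
2. ¬(◇◇r → ◇r), 0
3. q → r, 0
4. ◇◇r, 0
5. ¬◇r, 0
6. ¬r, 0
7. ¬q, 0
8. ◇r, 1
9. ¬r, 1
10. r, 2
Accessibility: 0R0, 0R1, 1R0, 1R1, 1R2, 2R1, 2R2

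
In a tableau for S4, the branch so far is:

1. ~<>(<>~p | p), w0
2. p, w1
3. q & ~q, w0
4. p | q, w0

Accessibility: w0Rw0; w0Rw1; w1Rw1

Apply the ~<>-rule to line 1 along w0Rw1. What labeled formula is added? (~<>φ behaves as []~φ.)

~<>φ behaves as []~φ: propagate the negated body to each accessible world.

~(<>~p | p), w1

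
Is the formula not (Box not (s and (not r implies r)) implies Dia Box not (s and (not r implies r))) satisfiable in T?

Unsatisfiable

1. not (Box not (s and (not r implies r)) implies Dia Box not (s and (not r implies r))), u
2. Box not (s and (not r implies r)), u   [neg-implies-rule on 1]
3. not Dia Box not (s and (not r implies r)), u   [neg-implies-rule on 1]
4. not (s and (not r implies r)), u   [Box-rule on 2 via uRu]
5. not Box not (s and (not r implies r)), u   [neg-Dia-rule on 3 via uRu]
6. not (not r implies r), u   [neg-and-rule on 4 (branches; this branch)]
7. not r, u   [neg-implies-rule on 6]
8. s and (not r implies r), v   [neg-Box-rule on 5: fresh world v, uRv]
9. s, v   [and-rule on 8]
10. not r implies r, v   [and-rule on 8]
11. not (s and (not r implies r)), v   [Box-rule on 2 via uRv]
12. not Box not (s and (not r implies r)), v   [neg-Dia-rule on 3 via uRv]
13. r, v   [implies-rule on 10 (branches; this branch)]
14. not (not r implies r), v   [neg-and-rule on 11 (branches; this branch)]
15. not r, v   [neg-implies-rule on 14]
Accessibility: uRu, uRv, vRv
Branch closes: r and not r both at v.
(One branch shown.) All branches close.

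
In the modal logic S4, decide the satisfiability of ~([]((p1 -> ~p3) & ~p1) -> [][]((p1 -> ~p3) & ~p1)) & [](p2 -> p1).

Unsatisfiable (every branch closes)

1. ~([]((p1 -> ~p3) & ~p1) -> [][]((p1 -> ~p3) & ~p1)) & [](p2 -> p1), w0
2. ~([]((p1 -> ~p3) & ~p1) -> [][]((p1 -> ~p3) & ~p1)), w0
3. [](p2 -> p1), w0
4. []((p1 -> ~p3) & ~p1), w0
5. ~[][]((p1 -> ~p3) & ~p1), w0
6. p2 -> p1, w0
7. (p1 -> ~p3) & ~p1, w0
8. p1 -> ~p3, w0
9. ~p1, w0
10. ~p2, w0
11. ~p3, w0
12. ~[]((p1 -> ~p3) & ~p1), w1
13. p2 -> p1, w1
14. (p1 -> ~p3) & ~p1, w1
15. p1 -> ~p3, w1
16. ~p1, w1
17. ~p2, w1
18. ~p3, w1
19. ~((p1 -> ~p3) & ~p1), w2
20. p2 -> p1, w2
21. (p1 -> ~p3) & ~p1, w2
22. p1 -> ~p3, w2
23. ~p1, w2
24. ~(p1 -> ~p3), w2
25. p1, w2
26. p3, w2
Accessibility: w0Rw0, w0Rw1, w0Rw2, w1Rw1, w1Rw2, w2Rw2
Branch closes: p1 and ~p1 both at w2.
Every branch closes; the branch above is one of them.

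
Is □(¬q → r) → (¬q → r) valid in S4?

Yes, valid

Tableau for the negation ¬(□(¬q → r) → (¬q → r)):
1. ¬(□(¬q → r) → (¬q → r)), 0
2. □(¬q → r), 0   [¬→-rule on 1]
3. ¬(¬q → r), 0   [¬→-rule on 1]
4. ¬q, 0   [¬→-rule on 3]
5. ¬r, 0   [¬→-rule on 3]
6. ¬q → r, 0   [□-rule on 2 via 0R0]
7. r, 0   [→-rule on 6 (branches; this branch)]
Accessibility: 0R0
Branch closes: r and ¬r both at 0.
Every branch of the negation's tableau closes; the branch above is one of them.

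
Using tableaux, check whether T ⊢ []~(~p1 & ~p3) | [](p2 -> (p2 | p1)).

Valid

Tableau for the negation ~([]~(~p1 & ~p3) | [](p2 -> (p2 | p1))):
1. ~([]~(~p1 & ~p3) | [](p2 -> (p2 | p1))), w0
2. ~[]~(~p1 & ~p3), w0   [~|-rule on 1]
3. ~[](p2 -> (p2 | p1)), w0   [~|-rule on 1]
4. ~p1 & ~p3, w1   [~[]-rule on 2: fresh world w1, w0Rw1]
5. ~p1, w1   [&-rule on 4]
6. ~p3, w1   [&-rule on 4]
7. ~(p2 -> (p2 | p1)), w2   [~[]-rule on 3: fresh world w2, w0Rw2]
8. p2, w2   [~->-rule on 7]
9. ~(p2 | p1), w2   [~->-rule on 7]
10. ~p2, w2   [~|-rule on 9]
11. ~p1, w2   [~|-rule on 9]
Accessibility: w0Rw0, w0Rw1, w0Rw2, w1Rw1, w2Rw2
Branch closes: p2 and ~p2 both at w2.
Every branch of the negation's tableau closes; the branch above is one of them.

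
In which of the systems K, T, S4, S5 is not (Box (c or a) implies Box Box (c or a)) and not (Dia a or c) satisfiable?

T-tableau for the formula:
1. not (Box (c or a) implies Box Box (c or a)) and not (Dia a or c), w0
2. not (Box (c or a) implies Box Box (c or a)), w0
3. not (Dia a or c), w0
4. Box (c or a), w0
5. not Box Box (c or a), w0
6. not Dia a, w0
7. not c, w0
8. c or a, w0
9. not a, w0
10. a, w0
Accessibility: w0Rw0
Branch closes: a and not a both at w0.
Every branch closes (one shown): unsatisfiable in T, hence also in S4, S5 (every S4/S5-frame is a T-frame).
K-tableau for the formula:
1. not (Box (c or a) implies Box Box (c or a)) and not (Dia a or c), w0
2. not (Box (c or a) implies Box Box (c or a)), w0
3. not (Dia a or c), w0
4. Box (c or a), w0
5. not Box Box (c or a), w0
6. not Dia a, w0
7. not c, w0
8. not Box (c or a), w1
9. c or a, w1
10. not a, w1
11. c, w1
12. not (c or a), w2
13. not c, w2
14. not a, w2
Accessibility: w0Rw1, w1Rw2
Complete open branch: satisfiable in K.

K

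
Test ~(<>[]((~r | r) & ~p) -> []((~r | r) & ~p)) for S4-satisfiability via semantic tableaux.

1. ~(<>[]((~r | r) & ~p) -> []((~r | r) & ~p)), 0
2. <>[]((~r | r) & ~p), 0   [~->-rule on 1]
3. ~[]((~r | r) & ~p), 0   [~->-rule on 1]
4. []((~r | r) & ~p), 1   [<>-rule on 2: fresh world 1, 0R1]
5. (~r | r) & ~p, 1   [[]-rule on 4 via 1R1]
6. ~r | r, 1   [&-rule on 5]
7. ~p, 1   [&-rule on 5]
8. r, 1   [|-rule on 6 (branches; this branch)]
9. ~((~r | r) & ~p), 2   [~[]-rule on 3: fresh world 2, 0R2]
10. p, 2   [~&-rule on 9 (branches; this branch)]
Accessibility: 0R0, 0R1, 0R2, 1R1, 2R2

Yes, satisfiable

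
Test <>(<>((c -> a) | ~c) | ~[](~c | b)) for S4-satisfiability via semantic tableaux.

Satisfiable (open branch found)

1. <>(<>((c -> a) | ~c) | ~[](~c | b)), 0
2. <>((c -> a) | ~c) | ~[](~c | b), 1
3. ~[](~c | b), 1
4. ~(~c | b), 2
5. c, 2
6. ~b, 2
Accessibility: 0R0, 0R1, 0R2, 1R1, 1R2, 2R2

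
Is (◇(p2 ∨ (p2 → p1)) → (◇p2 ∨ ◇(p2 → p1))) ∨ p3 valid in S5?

Yes, valid

Tableau for the negation ¬((◇(p2 ∨ (p2 → p1)) → (◇p2 ∨ ◇(p2 → p1))) ∨ p3):
1. ¬((◇(p2 ∨ (p2 → p1)) → (◇p2 ∨ ◇(p2 → p1))) ∨ p3), u
2. ¬(◇(p2 ∨ (p2 → p1)) → (◇p2 ∨ ◇(p2 → p1))), u
3. ¬p3, u
4. ◇(p2 ∨ (p2 → p1)), u
5. ¬(◇p2 ∨ ◇(p2 → p1)), u
6. ¬◇p2, u
7. ¬◇(p2 → p1), u
8. ¬p2, u
9. ¬(p2 → p1), u
10. p2, u
11. ¬p1, u
Accessibility: uRu
Branch closes: p2 and ¬p2 both at u.
Every branch of the negation's tableau closes; the branch above is one of them.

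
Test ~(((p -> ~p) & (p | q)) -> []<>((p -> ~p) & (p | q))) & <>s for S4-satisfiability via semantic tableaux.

Satisfiable (open branch found)

1. ~(((p -> ~p) & (p | q)) -> []<>((p -> ~p) & (p | q))) & <>s, w0
2. ~(((p -> ~p) & (p | q)) -> []<>((p -> ~p) & (p | q))), w0   [&-rule on 1]
3. <>s, w0   [&-rule on 1]
4. (p -> ~p) & (p | q), w0   [~->-rule on 2]
5. ~[]<>((p -> ~p) & (p | q)), w0   [~->-rule on 2]
6. p -> ~p, w0   [&-rule on 4]
7. p | q, w0   [&-rule on 4]
8. ~p, w0   [->-rule on 6 (branches; this branch)]
9. q, w0   [|-rule on 7 (branches; this branch)]
10. s, w1   [<>-rule on 3: fresh world w1, w0Rw1]
11. ~<>((p -> ~p) & (p | q)), w2   [~[]-rule on 5: fresh world w2, w0Rw2]
12. ~((p -> ~p) & (p | q)), w2   [~<>-rule on 11 via w2Rw2]
13. ~(p | q), w2   [~&-rule on 12 (branches; this branch)]
14. ~p, w2   [~|-rule on 13]
15. ~q, w2   [~|-rule on 13]
Accessibility: w0Rw0, w0Rw1, w0Rw2, w1Rw1, w2Rw2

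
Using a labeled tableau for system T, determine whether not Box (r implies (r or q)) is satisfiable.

Unsatisfiable

1. not Box (r implies (r or q)), w0
2. not (r implies (r or q)), w1
3. r, w1
4. not (r or q), w1
5. not r, w1
6. not q, w1
Accessibility: w0Rw0, w0Rw1, w1Rw1
Branch closes: r and not r both at w1.
(One branch shown.) All branches close.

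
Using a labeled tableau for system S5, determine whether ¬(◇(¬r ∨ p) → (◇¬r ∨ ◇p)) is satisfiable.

1. ¬(◇(¬r ∨ p) → (◇¬r ∨ ◇p)), u
2. ◇(¬r ∨ p), u   [¬→-rule on 1]
3. ¬(◇¬r ∨ ◇p), u   [¬→-rule on 1]
4. ¬◇¬r, u   [¬∨-rule on 3]
5. ¬◇p, u   [¬∨-rule on 3]
6. r, u   [¬◇-rule on 4 via uRu]
7. ¬p, u   [¬◇-rule on 5 via uRu]
8. ¬r ∨ p, v   [◇-rule on 2: fresh world v, uRv]
9. r, v   [¬◇-rule on 4 via uRv]
10. ¬p, v   [¬◇-rule on 5 via uRv]
11. p, v   [∨-rule on 8 (branches; this branch)]
Accessibility: uRu, uRv, vRu, vRv
Branch closes: p and ¬p both at v.
(One branch shown.) All branches close.

Unsatisfiable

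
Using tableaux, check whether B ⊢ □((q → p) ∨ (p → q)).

Tableau for the negation ¬□((q → p) ∨ (p → q)):
1. ¬□((q → p) ∨ (p → q)), u
2. ¬((q → p) ∨ (p → q)), v   [¬□-rule on 1: fresh world v, uRv]
3. ¬(q → p), v   [¬∨-rule on 2]
4. ¬(p → q), v   [¬∨-rule on 2]
5. q, v   [¬→-rule on 3]
6. ¬p, v   [¬→-rule on 3]
7. p, v   [¬→-rule on 4]
8. ¬q, v   [¬→-rule on 4]
Accessibility: uRu, uRv, vRu, vRv
Branch closes: p and ¬p both at v.
Every branch of the negation's tableau closes; the branch above is one of them.

Valid in B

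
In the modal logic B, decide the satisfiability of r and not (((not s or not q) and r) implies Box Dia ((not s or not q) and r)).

1. r and not (((not s or not q) and r) implies Box Dia ((not s or not q) and r)), 0
2. r, 0   [and-rule on 1]
3. not (((not s or not q) and r) implies Box Dia ((not s or not q) and r)), 0   [and-rule on 1]
4. (not s or not q) and r, 0   [neg-implies-rule on 3]
5. not Box Dia ((not s or not q) and r), 0   [neg-implies-rule on 3]
6. not s or not q, 0   [and-rule on 4]
7. not q, 0   [or-rule on 6 (branches; this branch)]
8. not Dia ((not s or not q) and r), 1   [neg-Box-rule on 5: fresh world 1, 0R1]
9. not ((not s or not q) and r), 0   [neg-Dia-rule on 8 via 1R0]
10. not ((not s or not q) and r), 1   [neg-Dia-rule on 8 via 1R1]
11. not (not s or not q), 0   [neg-and-rule on 9 (branches; this branch)]
12. s, 0   [neg-or-rule on 11]
13. q, 0   [neg-or-rule on 11]
Accessibility: 0R0, 0R1, 1R0, 1R1
Branch closes: q and not q both at 0.
All branches of the tableau close; one closing branch shown above.

No, unsatisfiable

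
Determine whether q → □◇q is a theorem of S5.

Tableau for the negation ¬(q → □◇q):
1. ¬(q → □◇q), u
2. q, u   [¬→-rule on 1]
3. ¬□◇q, u   [¬→-rule on 1]
4. ¬◇q, v   [¬□-rule on 3: fresh world v, uRv]
5. ¬q, u   [¬◇-rule on 4 via vRu]
Accessibility: uRu, uRv, vRu, vRv
Branch closes: q and ¬q both at u.
All branches of the negation close; one closing branch shown above.

Valid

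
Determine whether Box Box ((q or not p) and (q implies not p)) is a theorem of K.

Tableau for the negation not Box Box ((q or not p) and (q implies not p)):
1. not Box Box ((q or not p) and (q implies not p)), 0
2. not Box ((q or not p) and (q implies not p)), 1   [neg-Box-rule on 1: fresh world 1, 0R1]
3. not ((q or not p) and (q implies not p)), 2   [neg-Box-rule on 2: fresh world 2, 1R2]
4. not (q implies not p), 2   [neg-and-rule on 3 (branches; this branch)]
5. q, 2   [neg-implies-rule on 4]
6. p, 2   [neg-implies-rule on 4]
Accessibility: 0R1, 1R2
The negation has an open branch (countermodel exists).

No, not valid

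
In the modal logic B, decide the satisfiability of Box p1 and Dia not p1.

Unsatisfiable

1. Box p1 and Dia not p1, u
2. Box p1, u
3. Dia not p1, u
4. p1, u
5. not p1, v
6. p1, v
Accessibility: uRu, uRv, vRu, vRv
Branch closes: p1 and not p1 both at v.
(One branch shown.) All branches close.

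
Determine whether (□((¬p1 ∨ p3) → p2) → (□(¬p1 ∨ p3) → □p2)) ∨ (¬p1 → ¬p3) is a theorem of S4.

Valid in S4

Tableau for the negation ¬((□((¬p1 ∨ p3) → p2) → (□(¬p1 ∨ p3) → □p2)) ∨ (¬p1 → ¬p3)):
1. ¬((□((¬p1 ∨ p3) → p2) → (□(¬p1 ∨ p3) → □p2)) ∨ (¬p1 → ¬p3)), u
2. ¬(□((¬p1 ∨ p3) → p2) → (□(¬p1 ∨ p3) → □p2)), u
3. ¬(¬p1 → ¬p3), u
4. □((¬p1 ∨ p3) → p2), u
5. ¬(□(¬p1 ∨ p3) → □p2), u
6. ¬p1, u
7. p3, u
8. □(¬p1 ∨ p3), u
9. ¬□p2, u
10. (¬p1 ∨ p3) → p2, u
11. ¬p1 ∨ p3, u
12. p2, u
13. ¬p2, v
14. (¬p1 ∨ p3) → p2, v
15. ¬p1 ∨ p3, v
16. ¬(¬p1 ∨ p3), v
17. p1, v
18. ¬p3, v
19. p3, v
Accessibility: uRu, uRv, vRv
Branch closes: p3 and ¬p3 both at v.
All branches of the negation close; one closing branch shown above.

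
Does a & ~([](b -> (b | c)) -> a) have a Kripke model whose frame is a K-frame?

Unsatisfiable (every branch closes)

1. a & ~([](b -> (b | c)) -> a), 0
2. a, 0   [&-rule on 1]
3. ~([](b -> (b | c)) -> a), 0   [&-rule on 1]
4. [](b -> (b | c)), 0   [~->-rule on 3]
5. ~a, 0   [~->-rule on 3]
Branch closes: a and ~a both at 0.
(One branch shown.) All branches close.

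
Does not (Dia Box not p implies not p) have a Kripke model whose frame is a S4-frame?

Yes, satisfiable

1. not (Dia Box not p implies not p), u
2. Dia Box not p, u
3. p, u
4. Box not p, v
5. not p, v
Accessibility: uRu, uRv, vRv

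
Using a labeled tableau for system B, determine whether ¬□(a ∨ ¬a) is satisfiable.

Unsatisfiable (every branch closes)

1. ¬□(a ∨ ¬a), u
2. ¬(a ∨ ¬a), v   [¬□-rule on 1: fresh world v, uRv]
3. ¬a, v   [¬∨-rule on 2]
4. a, v   [¬∨-rule on 2]
Accessibility: uRu, uRv, vRu, vRv
Branch closes: a and ¬a both at v.
(One branch shown.) All branches close.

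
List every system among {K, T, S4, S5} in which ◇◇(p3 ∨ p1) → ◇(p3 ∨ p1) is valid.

S4, S5

S4-tableau for the negation ¬(◇◇(p3 ∨ p1) → ◇(p3 ∨ p1)):
1. ¬(◇◇(p3 ∨ p1) → ◇(p3 ∨ p1)), w0
2. ◇◇(p3 ∨ p1), w0   [¬→-rule on 1]
3. ¬◇(p3 ∨ p1), w0   [¬→-rule on 1]
4. ¬(p3 ∨ p1), w0   [¬◇-rule on 3 via w0Rw0]
5. ¬p3, w0   [¬∨-rule on 4]
6. ¬p1, w0   [¬∨-rule on 4]
7. ◇(p3 ∨ p1), w1   [◇-rule on 2: fresh world w1, w0Rw1]
8. ¬(p3 ∨ p1), w1   [¬◇-rule on 3 via w0Rw1]
9. ¬p3, w1   [¬∨-rule on 8]
10. ¬p1, w1   [¬∨-rule on 8]
11. p3 ∨ p1, w2   [◇-rule on 7: fresh world w2, w1Rw2]
12. ¬(p3 ∨ p1), w2   [¬◇-rule on 3 via w0Rw2]
13. ¬p3, w2   [¬∨-rule on 12]
14. ¬p1, w2   [¬∨-rule on 12]
15. p1, w2   [∨-rule on 11 (branches; this branch)]
Accessibility: w0Rw0, w0Rw1, w0Rw2, w1Rw1, w1Rw2, w2Rw2
Branch closes: p1 and ¬p1 both at w2.
Every branch closes (one shown): valid in S4, hence also in S5 (every theorem of S4 is a theorem of S5).
T-tableau for the negation ¬(◇◇(p3 ∨ p1) → ◇(p3 ∨ p1)):
1. ¬(◇◇(p3 ∨ p1) → ◇(p3 ∨ p1)), w0
2. ◇◇(p3 ∨ p1), w0   [¬→-rule on 1]
3. ¬◇(p3 ∨ p1), w0   [¬→-rule on 1]
4. ¬(p3 ∨ p1), w0   [¬◇-rule on 3 via w0Rw0]
5. ¬p3, w0   [¬∨-rule on 4]
6. ¬p1, w0   [¬∨-rule on 4]
7. ◇(p3 ∨ p1), w1   [◇-rule on 2: fresh world w1, w0Rw1]
8. ¬(p3 ∨ p1), w1   [¬◇-rule on 3 via w0Rw1]
9. ¬p3, w1   [¬∨-rule on 8]
10. ¬p1, w1   [¬∨-rule on 8]
11. p3 ∨ p1, w2   [◇-rule on 7: fresh world w2, w1Rw2]
12. p1, w2   [∨-rule on 11 (branches; this branch)]
Accessibility: w0Rw0, w0Rw1, w1Rw1, w1Rw2, w2Rw2
Complete open branch: countermodel on a T-frame, so not valid in T, nor in K (the same frame is also a K-frame).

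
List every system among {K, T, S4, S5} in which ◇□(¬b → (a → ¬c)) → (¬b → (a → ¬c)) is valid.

S5-tableau for the negation ¬(◇□(¬b → (a → ¬c)) → (¬b → (a → ¬c))):
1. ¬(◇□(¬b → (a → ¬c)) → (¬b → (a → ¬c))), w0
2. ◇□(¬b → (a → ¬c)), w0   [¬→-rule on 1]
3. ¬(¬b → (a → ¬c)), w0   [¬→-rule on 1]
4. ¬b, w0   [¬→-rule on 3]
5. ¬(a → ¬c), w0   [¬→-rule on 3]
6. a, w0   [¬→-rule on 5]
7. c, w0   [¬→-rule on 5]
8. □(¬b → (a → ¬c)), w1   [◇-rule on 2: fresh world w1, w0Rw1]
9. ¬b → (a → ¬c), w0   [□-rule on 8 via w1Rw0]
10. ¬b → (a → ¬c), w1   [□-rule on 8 via w1Rw1]
11. a → ¬c, w0   [→-rule on 9 (branches; this branch)]
12. a → ¬c, w1   [→-rule on 10 (branches; this branch)]
13. ¬c, w0   [→-rule on 11 (branches; this branch)]
Accessibility: w0Rw0, w0Rw1, w1Rw0, w1Rw1
Branch closes: c and ¬c both at w0.
Every branch closes (one shown): valid in S5.
S4-tableau for the negation ¬(◇□(¬b → (a → ¬c)) → (¬b → (a → ¬c))):
1. ¬(◇□(¬b → (a → ¬c)) → (¬b → (a → ¬c))), w0
2. ◇□(¬b → (a → ¬c)), w0   [¬→-rule on 1]
3. ¬(¬b → (a → ¬c)), w0   [¬→-rule on 1]
4. ¬b, w0   [¬→-rule on 3]
5. ¬(a → ¬c), w0   [¬→-rule on 3]
6. a, w0   [¬→-rule on 5]
7. c, w0   [¬→-rule on 5]
8. □(¬b → (a → ¬c)), w1   [◇-rule on 2: fresh world w1, w0Rw1]
9. ¬b → (a → ¬c), w1   [□-rule on 8 via w1Rw1]
10. a → ¬c, w1   [→-rule on 9 (branches; this branch)]
11. ¬c, w1   [→-rule on 10 (branches; this branch)]
Accessibility: w0Rw0, w0Rw1, w1Rw1
Complete open branch: countermodel on an S4-frame, so not valid in S4, nor in K, T (the same frame is also a K-frame and a T-frame).

S5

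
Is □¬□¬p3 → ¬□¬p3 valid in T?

Valid in T

Tableau for the negation ¬(□¬□¬p3 → ¬□¬p3):
1. ¬(□¬□¬p3 → ¬□¬p3), w0
2. □¬□¬p3, w0
3. □¬p3, w0
4. ¬□¬p3, w0
5. ¬p3, w0
6. p3, w1
7. ¬□¬p3, w1
8. ¬p3, w1
Accessibility: w0Rw0, w0Rw1, w1Rw1
Branch closes: p3 and ¬p3 both at w1.
Every branch of the negation's tableau closes; the branch above is one of them.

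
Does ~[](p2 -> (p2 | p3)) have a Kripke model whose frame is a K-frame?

Unsatisfiable

1. ~[](p2 -> (p2 | p3)), u
2. ~(p2 -> (p2 | p3)), v
3. p2, v
4. ~(p2 | p3), v
5. ~p2, v
6. ~p3, v
Accessibility: uRv
Branch closes: p2 and ~p2 both at v.
All branches of the tableau close; one closing branch shown above.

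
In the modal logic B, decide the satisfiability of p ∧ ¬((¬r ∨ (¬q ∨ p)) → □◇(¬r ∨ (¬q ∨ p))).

1. p ∧ ¬((¬r ∨ (¬q ∨ p)) → □◇(¬r ∨ (¬q ∨ p))), w0
2. p, w0
3. ¬((¬r ∨ (¬q ∨ p)) → □◇(¬r ∨ (¬q ∨ p))), w0
4. ¬r ∨ (¬q ∨ p), w0
5. ¬□◇(¬r ∨ (¬q ∨ p)), w0
6. ¬q ∨ p, w0
7. ¬◇(¬r ∨ (¬q ∨ p)), w1
8. ¬(¬r ∨ (¬q ∨ p)), w0
9. r, w0
10. ¬(¬q ∨ p), w0
11. q, w0
12. ¬p, w0
Accessibility: w0Rw0, w0Rw1, w1Rw0, w1Rw1
Branch closes: p and ¬p both at w0.
All branches of the tableau close; one closing branch shown above.

Unsatisfiable (every branch closes)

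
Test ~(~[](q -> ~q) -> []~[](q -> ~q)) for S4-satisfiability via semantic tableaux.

1. ~(~[](q -> ~q) -> []~[](q -> ~q)), u
2. ~[](q -> ~q), u
3. ~[]~[](q -> ~q), u
4. ~(q -> ~q), v
5. q, v
6. [](q -> ~q), w
7. q -> ~q, w
8. ~q, w
Accessibility: uRu, uRv, uRw, vRv, wRw

Satisfiable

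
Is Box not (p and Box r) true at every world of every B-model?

Not valid

Tableau for the negation not Box not (p and Box r):
1. not Box not (p and Box r), 0
2. p and Box r, 1
3. p, 1
4. Box r, 1
5. r, 0
6. r, 1
Accessibility: 0R0, 0R1, 1R0, 1R1
The negation has an open branch (countermodel exists).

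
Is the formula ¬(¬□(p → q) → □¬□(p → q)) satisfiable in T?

Satisfiable (open branch found)

1. ¬(¬□(p → q) → □¬□(p → q)), u
2. ¬□(p → q), u   [¬→-rule on 1]
3. ¬□¬□(p → q), u   [¬→-rule on 1]
4. ¬(p → q), v   [¬□-rule on 2: fresh world v, uRv]
5. p, v   [¬→-rule on 4]
6. ¬q, v   [¬→-rule on 4]
7. □(p → q), w   [¬□-rule on 3: fresh world w, uRw]
8. p → q, w   [□-rule on 7 via wRw]
9. q, w   [→-rule on 8 (branches; this branch)]
Accessibility: uRu, uRv, uRw, vRv, wRw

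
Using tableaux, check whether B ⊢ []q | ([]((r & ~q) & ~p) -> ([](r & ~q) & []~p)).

Tableau for the negation ~([]q | ([]((r & ~q) & ~p) -> ([](r & ~q) & []~p))):
1. ~([]q | ([]((r & ~q) & ~p) -> ([](r & ~q) & []~p))), 0
2. ~[]q, 0   [~|-rule on 1]
3. ~([]((r & ~q) & ~p) -> ([](r & ~q) & []~p)), 0   [~|-rule on 1]
4. []((r & ~q) & ~p), 0   [~->-rule on 3]
5. ~([](r & ~q) & []~p), 0   [~->-rule on 3]
6. (r & ~q) & ~p, 0   [[]-rule on 4 via 0R0]
7. r & ~q, 0   [&-rule on 6]
8. ~p, 0   [&-rule on 6]
9. r, 0   [&-rule on 7]
10. ~q, 0   [&-rule on 7]
11. ~[](r & ~q), 0   [~&-rule on 5 (branches; this branch)]
12. ~q, 1   [~[]-rule on 2: fresh world 1, 0R1]
13. (r & ~q) & ~p, 1   [[]-rule on 4 via 0R1]
14. r & ~q, 1   [&-rule on 13]
15. ~p, 1   [&-rule on 13]
16. r, 1   [&-rule on 14]
17. ~(r & ~q), 2   [~[]-rule on 11: fresh world 2, 0R2]
18. (r & ~q) & ~p, 2   [[]-rule on 4 via 0R2]
19. r & ~q, 2   [&-rule on 18]
20. ~p, 2   [&-rule on 18]
21. r, 2   [&-rule on 19]
22. ~q, 2   [&-rule on 19]
23. q, 2   [~&-rule on 17 (branches; this branch)]
Accessibility: 0R0, 0R1, 0R2, 1R0, 1R1, 2R0, 2R2
Branch closes: q and ~q both at 2.
All branches of the negation close; one closing branch shown above.

Yes, valid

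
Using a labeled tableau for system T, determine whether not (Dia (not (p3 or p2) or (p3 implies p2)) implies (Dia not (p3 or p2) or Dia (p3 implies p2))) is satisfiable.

Unsatisfiable

1. not (Dia (not (p3 or p2) or (p3 implies p2)) implies (Dia not (p3 or p2) or Dia (p3 implies p2))), w0
2. Dia (not (p3 or p2) or (p3 implies p2)), w0
3. not (Dia not (p3 or p2) or Dia (p3 implies p2)), w0
4. not Dia not (p3 or p2), w0
5. not Dia (p3 implies p2), w0
6. p3 or p2, w0
7. not (p3 implies p2), w0
8. p3, w0
9. not p2, w0
10. not (p3 or p2) or (p3 implies p2), w1
11. p3 or p2, w1
12. not (p3 implies p2), w1
13. p3, w1
14. not p2, w1
15. p3 implies p2, w1
16. p2, w1
Accessibility: w0Rw0, w0Rw1, w1Rw1
Branch closes: p2 and not p2 both at w1.
(One branch shown.) All branches close.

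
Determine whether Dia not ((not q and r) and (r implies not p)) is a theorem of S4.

Not valid

Tableau for the negation not Dia not ((not q and r) and (r implies not p)):
1. not Dia not ((not q and r) and (r implies not p)), 0
2. (not q and r) and (r implies not p), 0   [neg-Dia-rule on 1 via 0R0]
3. not q and r, 0   [and-rule on 2]
4. r implies not p, 0   [and-rule on 2]
5. not q, 0   [and-rule on 3]
6. r, 0   [and-rule on 3]
7. not p, 0   [implies-rule on 4 (branches; this branch)]
Accessibility: 0R0
The negation has an open branch (countermodel exists).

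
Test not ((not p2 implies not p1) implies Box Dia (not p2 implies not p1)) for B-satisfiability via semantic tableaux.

Unsatisfiable (every branch closes)

1. not ((not p2 implies not p1) implies Box Dia (not p2 implies not p1)), u
2. not p2 implies not p1, u
3. not Box Dia (not p2 implies not p1), u
4. not p1, u
5. not Dia (not p2 implies not p1), v
6. not (not p2 implies not p1), u
7. not p2, u
8. p1, u
Accessibility: uRu, uRv, vRu, vRv
Branch closes: p1 and not p1 both at u.
Every branch closes; the branch above is one of them.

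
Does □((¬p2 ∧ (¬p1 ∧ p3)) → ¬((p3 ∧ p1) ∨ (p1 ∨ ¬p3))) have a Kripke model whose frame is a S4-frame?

Yes, satisfiable

1. □((¬p2 ∧ (¬p1 ∧ p3)) → ¬((p3 ∧ p1) ∨ (p1 ∨ ¬p3))), 0
2. (¬p2 ∧ (¬p1 ∧ p3)) → ¬((p3 ∧ p1) ∨ (p1 ∨ ¬p3)), 0
3. ¬((p3 ∧ p1) ∨ (p1 ∨ ¬p3)), 0
4. ¬(p3 ∧ p1), 0
5. ¬(p1 ∨ ¬p3), 0
6. ¬p1, 0
7. p3, 0
Accessibility: 0R0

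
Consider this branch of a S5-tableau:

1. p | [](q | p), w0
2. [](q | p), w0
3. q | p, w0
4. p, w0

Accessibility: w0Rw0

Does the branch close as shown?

No, open

There is no literal clash: for every atom and world, at most one sign appears.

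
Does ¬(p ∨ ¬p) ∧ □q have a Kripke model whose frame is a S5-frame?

1. ¬(p ∨ ¬p) ∧ □q, w0
2. ¬(p ∨ ¬p), w0   [∧-rule on 1]
3. □q, w0   [∧-rule on 1]
4. ¬p, w0   [¬∨-rule on 2]
5. p, w0   [¬∨-rule on 2]
Accessibility: w0Rw0
Branch closes: p and ¬p both at w0.
(One branch shown.) All branches close.

Unsatisfiable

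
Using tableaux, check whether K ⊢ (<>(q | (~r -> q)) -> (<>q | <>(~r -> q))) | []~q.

Yes, valid

Tableau for the negation ~((<>(q | (~r -> q)) -> (<>q | <>(~r -> q))) | []~q):
1. ~((<>(q | (~r -> q)) -> (<>q | <>(~r -> q))) | []~q), u
2. ~(<>(q | (~r -> q)) -> (<>q | <>(~r -> q))), u
3. ~[]~q, u
4. <>(q | (~r -> q)), u
5. ~(<>q | <>(~r -> q)), u
6. ~<>q, u
7. ~<>(~r -> q), u
8. q, v
9. ~q, v
Accessibility: uRv
Branch closes: q and ~q both at v.
Every branch of the negation's tableau closes; the branch above is one of them.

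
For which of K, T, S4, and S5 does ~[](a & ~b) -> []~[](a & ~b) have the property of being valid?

S5

S4-tableau for the negation ~(~[](a & ~b) -> []~[](a & ~b)):
1. ~(~[](a & ~b) -> []~[](a & ~b)), u
2. ~[](a & ~b), u   [~->-rule on 1]
3. ~[]~[](a & ~b), u   [~->-rule on 1]
4. ~(a & ~b), v   [~[]-rule on 2: fresh world v, uRv]
5. b, v   [~&-rule on 4 (branches; this branch)]
6. [](a & ~b), w   [~[]-rule on 3: fresh world w, uRw]
7. a & ~b, w   [[]-rule on 6 via wRw]
8. a, w   [&-rule on 7]
9. ~b, w   [&-rule on 7]
Accessibility: uRu, uRv, uRw, vRv, wRw
Complete open branch: countermodel on an S4-frame, so not valid in S4, nor in K, T (the same frame is also a K-frame and a T-frame).
S5-tableau for the negation ~(~[](a & ~b) -> []~[](a & ~b)):
1. ~(~[](a & ~b) -> []~[](a & ~b)), u
2. ~[](a & ~b), u   [~->-rule on 1]
3. ~[]~[](a & ~b), u   [~->-rule on 1]
4. ~(a & ~b), v   [~[]-rule on 2: fresh world v, uRv]
5. b, v   [~&-rule on 4 (branches; this branch)]
6. [](a & ~b), w   [~[]-rule on 3: fresh world w, uRw]
7. a & ~b, u   [[]-rule on 6 via wRu]
8. a, u   [&-rule on 7]
9. ~b, u   [&-rule on 7]
10. a & ~b, v   [[]-rule on 6 via wRv]
11. a, v   [&-rule on 10]
12. ~b, v   [&-rule on 10]
Accessibility: uRu, uRv, uRw, vRu, vRv, vRw, wRu, wRv, wRw
Branch closes: b and ~b both at v.
Every branch closes (one shown): valid in S5.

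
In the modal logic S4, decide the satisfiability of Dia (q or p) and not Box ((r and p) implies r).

Unsatisfiable (every branch closes)

1. Dia (q or p) and not Box ((r and p) implies r), w0
2. Dia (q or p), w0
3. not Box ((r and p) implies r), w0
4. q or p, w1
5. p, w1
6. not ((r and p) implies r), w2
7. r and p, w2
8. not r, w2
9. r, w2
10. p, w2
Accessibility: w0Rw0, w0Rw1, w0Rw2, w1Rw1, w2Rw2
Branch closes: r and not r both at w2.
Every branch closes; the branch above is one of them.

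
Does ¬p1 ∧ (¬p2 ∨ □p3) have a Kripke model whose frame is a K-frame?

1. ¬p1 ∧ (¬p2 ∨ □p3), 0
2. ¬p1, 0
3. ¬p2 ∨ □p3, 0
4. □p3, 0

Satisfiable (open branch found)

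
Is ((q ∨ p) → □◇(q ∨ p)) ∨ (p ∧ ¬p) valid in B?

Valid

Tableau for the negation ¬(((q ∨ p) → □◇(q ∨ p)) ∨ (p ∧ ¬p)):
1. ¬(((q ∨ p) → □◇(q ∨ p)) ∨ (p ∧ ¬p)), 0
2. ¬((q ∨ p) → □◇(q ∨ p)), 0
3. ¬(p ∧ ¬p), 0
4. q ∨ p, 0
5. ¬□◇(q ∨ p), 0
6. p, 0
7. ¬◇(q ∨ p), 1
8. ¬(q ∨ p), 0
9. ¬q, 0
10. ¬p, 0
Accessibility: 0R0, 0R1, 1R0, 1R1
Branch closes: p and ¬p both at 0.
All branches of the negation close; one closing branch shown above.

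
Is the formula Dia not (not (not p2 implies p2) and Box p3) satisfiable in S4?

Satisfiable (open branch found)

1. Dia not (not (not p2 implies p2) and Box p3), w0
2. not (not (not p2 implies p2) and Box p3), w1
3. not Box p3, w1
4. not p3, w2
Accessibility: w0Rw0, w0Rw1, w0Rw2, w1Rw1, w1Rw2, w2Rw2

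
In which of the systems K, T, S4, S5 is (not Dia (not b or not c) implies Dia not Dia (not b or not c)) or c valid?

K-tableau for the negation not ((not Dia (not b or not c) implies Dia not Dia (not b or not c)) or c):
1. not ((not Dia (not b or not c) implies Dia not Dia (not b or not c)) or c), u
2. not (not Dia (not b or not c) implies Dia not Dia (not b or not c)), u
3. not c, u
4. not Dia (not b or not c), u
5. not Dia not Dia (not b or not c), u
Complete open branch: countermodel on a K-frame, so not valid in K.
T-tableau for the negation not ((not Dia (not b or not c) implies Dia not Dia (not b or not c)) or c):
1. not ((not Dia (not b or not c) implies Dia not Dia (not b or not c)) or c), u
2. not (not Dia (not b or not c) implies Dia not Dia (not b or not c)), u
3. not c, u
4. not Dia (not b or not c), u
5. not Dia not Dia (not b or not c), u
6. not (not b or not c), u
7. b, u
8. c, u
Accessibility: uRu
Branch closes: c and not c both at u.
Every branch closes (one shown): valid in T, hence also in S4, S5 (every theorem of T is a theorem of S4 and S5).

T, S4, S5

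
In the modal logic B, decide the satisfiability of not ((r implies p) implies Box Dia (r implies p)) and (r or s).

No, unsatisfiable

1. not ((r implies p) implies Box Dia (r implies p)) and (r or s), w0
2. not ((r implies p) implies Box Dia (r implies p)), w0
3. r or s, w0
4. r implies p, w0
5. not Box Dia (r implies p), w0
6. s, w0
7. p, w0
8. not Dia (r implies p), w1
9. not (r implies p), w0
10. r, w0
11. not p, w0
Accessibility: w0Rw0, w0Rw1, w1Rw0, w1Rw1
Branch closes: p and not p both at w0.
Every branch closes; the branch above is one of them.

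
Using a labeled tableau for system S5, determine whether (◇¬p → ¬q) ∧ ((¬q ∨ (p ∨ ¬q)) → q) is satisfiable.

1. (◇¬p → ¬q) ∧ ((¬q ∨ (p ∨ ¬q)) → q), w0
2. ◇¬p → ¬q, w0   [∧-rule on 1]
3. (¬q ∨ (p ∨ ¬q)) → q, w0   [∧-rule on 1]
4. ¬◇¬p, w0   [→-rule on 2 (branches; this branch)]
5. p, w0   [¬◇-rule on 4 via w0Rw0]
6. q, w0   [→-rule on 3 (branches; this branch)]
Accessibility: w0Rw0

Yes, satisfiable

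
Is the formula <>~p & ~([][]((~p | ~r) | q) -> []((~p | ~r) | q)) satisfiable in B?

No, unsatisfiable

1. <>~p & ~([][]((~p | ~r) | q) -> []((~p | ~r) | q)), u
2. <>~p, u
3. ~([][]((~p | ~r) | q) -> []((~p | ~r) | q)), u
4. [][]((~p | ~r) | q), u
5. ~[]((~p | ~r) | q), u
6. []((~p | ~r) | q), u
7. (~p | ~r) | q, u
8. ~p | ~r, u
9. ~r, u
10. ~p, v
11. []((~p | ~r) | q), v
12. (~p | ~r) | q, v
13. ~p | ~r, v
14. ~r, v
15. ~((~p | ~r) | q), w
16. ~(~p | ~r), w
17. ~q, w
18. p, w
19. r, w
20. []((~p | ~r) | q), w
21. (~p | ~r) | q, w
22. ~p | ~r, w
23. ~r, w
Accessibility: uRu, uRv, uRw, vRu, vRv, wRu, wRw
Branch closes: r and ~r both at w.
(One branch shown.) All branches close.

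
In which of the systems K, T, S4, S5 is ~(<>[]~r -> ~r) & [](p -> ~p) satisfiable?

S5-tableau for the formula:
1. ~(<>[]~r -> ~r) & [](p -> ~p), w0
2. ~(<>[]~r -> ~r), w0   [&-rule on 1]
3. [](p -> ~p), w0   [&-rule on 1]
4. <>[]~r, w0   [~->-rule on 2]
5. r, w0   [~->-rule on 2]
6. p -> ~p, w0   [[]-rule on 3 via w0Rw0]
7. ~p, w0   [->-rule on 6 (branches; this branch)]
8. []~r, w1   [<>-rule on 4: fresh world w1, w0Rw1]
9. p -> ~p, w1   [[]-rule on 3 via w0Rw1]
10. ~r, w0   [[]-rule on 8 via w1Rw0]
Accessibility: w0Rw0, w0Rw1, w1Rw0, w1Rw1
Branch closes: r and ~r both at w0.
Every branch closes (one shown): unsatisfiable in S5.
S4-tableau for the formula:
1. ~(<>[]~r -> ~r) & [](p -> ~p), w0
2. ~(<>[]~r -> ~r), w0   [&-rule on 1]
3. [](p -> ~p), w0   [&-rule on 1]
4. <>[]~r, w0   [~->-rule on 2]
5. r, w0   [~->-rule on 2]
6. p -> ~p, w0   [[]-rule on 3 via w0Rw0]
7. ~p, w0   [->-rule on 6 (branches; this branch)]
8. []~r, w1   [<>-rule on 4: fresh world w1, w0Rw1]
9. p -> ~p, w1   [[]-rule on 3 via w0Rw1]
10. ~r, w1   [[]-rule on 8 via w1Rw1]
11. ~p, w1   [->-rule on 9 (branches; this branch)]
Accessibility: w0Rw0, w0Rw1, w1Rw1
Complete open branch: satisfiable in S4, hence also in K, T (this S4-model is also a K-model and a T-model).

K, T, S4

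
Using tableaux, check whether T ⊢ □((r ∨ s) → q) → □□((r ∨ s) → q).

Tableau for the negation ¬(□((r ∨ s) → q) → □□((r ∨ s) → q)):
1. ¬(□((r ∨ s) → q) → □□((r ∨ s) → q)), w0
2. □((r ∨ s) → q), w0
3. ¬□□((r ∨ s) → q), w0
4. (r ∨ s) → q, w0
5. q, w0
6. ¬□((r ∨ s) → q), w1
7. (r ∨ s) → q, w1
8. q, w1
9. ¬((r ∨ s) → q), w2
10. r ∨ s, w2
11. ¬q, w2
12. s, w2
Accessibility: w0Rw0, w0Rw1, w1Rw1, w1Rw2, w2Rw2
The negation has an open branch (countermodel exists).

Not valid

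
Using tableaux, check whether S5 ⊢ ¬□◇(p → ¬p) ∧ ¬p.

Tableau for the negation ¬(¬□◇(p → ¬p) ∧ ¬p):
1. ¬(¬□◇(p → ¬p) ∧ ¬p), 0
2. p, 0
Accessibility: 0R0
The negation has an open branch (countermodel exists).

No, not valid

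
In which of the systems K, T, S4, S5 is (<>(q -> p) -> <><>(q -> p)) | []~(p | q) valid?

K-tableau for the negation ~((<>(q -> p) -> <><>(q -> p)) | []~(p | q)):
1. ~((<>(q -> p) -> <><>(q -> p)) | []~(p | q)), 0
2. ~(<>(q -> p) -> <><>(q -> p)), 0
3. ~[]~(p | q), 0
4. <>(q -> p), 0
5. ~<><>(q -> p), 0
6. p | q, 1
7. ~<>(q -> p), 1
8. q, 1
9. q -> p, 2
10. ~<>(q -> p), 2
11. p, 2
Accessibility: 0R1, 0R2
Complete open branch: countermodel on a K-frame, so not valid in K.
T-tableau for the negation ~((<>(q -> p) -> <><>(q -> p)) | []~(p | q)):
1. ~((<>(q -> p) -> <><>(q -> p)) | []~(p | q)), 0
2. ~(<>(q -> p) -> <><>(q -> p)), 0
3. ~[]~(p | q), 0
4. <>(q -> p), 0
5. ~<><>(q -> p), 0
6. ~<>(q -> p), 0
7. ~(q -> p), 0
8. q, 0
9. ~p, 0
10. p | q, 1
11. ~<>(q -> p), 1
12. ~(q -> p), 1
13. q, 1
14. ~p, 1
15. q -> p, 2
16. ~<>(q -> p), 2
17. ~(q -> p), 2
18. q, 2
19. ~p, 2
20. p, 2
Accessibility: 0R0, 0R1, 0R2, 1R1, 2R2
Branch closes: p and ~p both at 2.
Every branch closes (one shown): valid in T, hence also in S4, S5 (every theorem of T is a theorem of S4 and S5).

T, S4, S5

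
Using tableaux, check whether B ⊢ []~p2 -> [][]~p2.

Tableau for the negation ~([]~p2 -> [][]~p2):
1. ~([]~p2 -> [][]~p2), u
2. []~p2, u
3. ~[][]~p2, u
4. ~p2, u
5. ~[]~p2, v
6. ~p2, v
7. p2, w
Accessibility: uRu, uRv, vRu, vRv, vRw, wRv, wRw
The negation has an open branch (countermodel exists).

No, not valid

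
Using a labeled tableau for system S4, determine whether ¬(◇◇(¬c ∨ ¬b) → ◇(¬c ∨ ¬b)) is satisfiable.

1. ¬(◇◇(¬c ∨ ¬b) → ◇(¬c ∨ ¬b)), u
2. ◇◇(¬c ∨ ¬b), u   [¬→-rule on 1]
3. ¬◇(¬c ∨ ¬b), u   [¬→-rule on 1]
4. ¬(¬c ∨ ¬b), u   [¬◇-rule on 3 via uRu]
5. c, u   [¬∨-rule on 4]
6. b, u   [¬∨-rule on 4]
7. ◇(¬c ∨ ¬b), v   [◇-rule on 2: fresh world v, uRv]
8. ¬(¬c ∨ ¬b), v   [¬◇-rule on 3 via uRv]
9. c, v   [¬∨-rule on 8]
10. b, v   [¬∨-rule on 8]
11. ¬c ∨ ¬b, w   [◇-rule on 7: fresh world w, vRw]
12. ¬(¬c ∨ ¬b), w   [¬◇-rule on 3 via uRw]
13. c, w   [¬∨-rule on 12]
14. b, w   [¬∨-rule on 12]
15. ¬b, w   [∨-rule on 11 (branches; this branch)]
Accessibility: uRu, uRv, uRw, vRv, vRw, wRw
Branch closes: b and ¬b both at w.
(One branch shown.) All branches close.

No, unsatisfiable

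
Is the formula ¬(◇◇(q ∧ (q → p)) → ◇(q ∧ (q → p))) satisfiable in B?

Satisfiable

1. ¬(◇◇(q ∧ (q → p)) → ◇(q ∧ (q → p))), w0
2. ◇◇(q ∧ (q → p)), w0
3. ¬◇(q ∧ (q → p)), w0
4. ¬(q ∧ (q → p)), w0
5. ¬(q → p), w0
6. q, w0
7. ¬p, w0
8. ◇(q ∧ (q → p)), w1
9. ¬(q ∧ (q → p)), w1
10. ¬(q → p), w1
11. q, w1
12. ¬p, w1
13. q ∧ (q → p), w2
14. q, w2
15. q → p, w2
16. p, w2
Accessibility: w0Rw0, w0Rw1, w1Rw0, w1Rw1, w1Rw2, w2Rw1, w2Rw2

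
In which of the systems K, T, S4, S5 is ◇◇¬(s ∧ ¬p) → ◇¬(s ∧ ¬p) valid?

S4-tableau for the negation ¬(◇◇¬(s ∧ ¬p) → ◇¬(s ∧ ¬p)):
1. ¬(◇◇¬(s ∧ ¬p) → ◇¬(s ∧ ¬p)), w0
2. ◇◇¬(s ∧ ¬p), w0   [¬→-rule on 1]
3. ¬◇¬(s ∧ ¬p), w0   [¬→-rule on 1]
4. s ∧ ¬p, w0   [¬◇-rule on 3 via w0Rw0]
5. s, w0   [∧-rule on 4]
6. ¬p, w0   [∧-rule on 4]
7. ◇¬(s ∧ ¬p), w1   [◇-rule on 2: fresh world w1, w0Rw1]
8. s ∧ ¬p, w1   [¬◇-rule on 3 via w0Rw1]
9. s, w1   [∧-rule on 8]
10. ¬p, w1   [∧-rule on 8]
11. ¬(s ∧ ¬p), w2   [◇-rule on 7: fresh world w2, w1Rw2]
12. s ∧ ¬p, w2   [¬◇-rule on 3 via w0Rw2]
13. s, w2   [∧-rule on 12]
14. ¬p, w2   [∧-rule on 12]
15. p, w2   [¬∧-rule on 11 (branches; this branch)]
Accessibility: w0Rw0, w0Rw1, w0Rw2, w1Rw1, w1Rw2, w2Rw2
Branch closes: p and ¬p both at w2.
Every branch closes (one shown): valid in S4, hence also in S5 (every theorem of S4 is a theorem of S5).
T-tableau for the negation ¬(◇◇¬(s ∧ ¬p) → ◇¬(s ∧ ¬p)):
1. ¬(◇◇¬(s ∧ ¬p) → ◇¬(s ∧ ¬p)), w0
2. ◇◇¬(s ∧ ¬p), w0   [¬→-rule on 1]
3. ¬◇¬(s ∧ ¬p), w0   [¬→-rule on 1]
4. s ∧ ¬p, w0   [¬◇-rule on 3 via w0Rw0]
5. s, w0   [∧-rule on 4]
6. ¬p, w0   [∧-rule on 4]
7. ◇¬(s ∧ ¬p), w1   [◇-rule on 2: fresh world w1, w0Rw1]
8. s ∧ ¬p, w1   [¬◇-rule on 3 via w0Rw1]
9. s, w1   [∧-rule on 8]
10. ¬p, w1   [∧-rule on 8]
11. ¬(s ∧ ¬p), w2   [◇-rule on 7: fresh world w2, w1Rw2]
12. p, w2   [¬∧-rule on 11 (branches; this branch)]
Accessibility: w0Rw0, w0Rw1, w1Rw1, w1Rw2, w2Rw2
Complete open branch: countermodel on a T-frame, so not valid in T, nor in K (the same frame is also a K-frame).

S4, S5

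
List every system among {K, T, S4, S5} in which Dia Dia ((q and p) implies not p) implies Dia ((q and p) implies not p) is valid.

S4-tableau for the negation not (Dia Dia ((q and p) implies not p) implies Dia ((q and p) implies not p)):
1. not (Dia Dia ((q and p) implies not p) implies Dia ((q and p) implies not p)), 0
2. Dia Dia ((q and p) implies not p), 0   [neg-implies-rule on 1]
3. not Dia ((q and p) implies not p), 0   [neg-implies-rule on 1]
4. not ((q and p) implies not p), 0   [neg-Dia-rule on 3 via 0R0]
5. q and p, 0   [neg-implies-rule on 4]
6. p, 0   [neg-implies-rule on 4]
7. q, 0   [and-rule on 5]
8. Dia ((q and p) implies not p), 1   [Dia-rule on 2: fresh world 1, 0R1]
9. not ((q and p) implies not p), 1   [neg-Dia-rule on 3 via 0R1]
10. q and p, 1   [neg-implies-rule on 9]
11. p, 1   [neg-implies-rule on 9]
12. q, 1   [and-rule on 10]
13. (q and p) implies not p, 2   [Dia-rule on 8: fresh world 2, 1R2]
14. not ((q and p) implies not p), 2   [neg-Dia-rule on 3 via 0R2]
15. q and p, 2   [neg-implies-rule on 14]
16. p, 2   [neg-implies-rule on 14]
17. q, 2   [and-rule on 15]
18. not (q and p), 2   [implies-rule on 13 (branches; this branch)]
19. not p, 2   [neg-and-rule on 18 (branches; this branch)]
Accessibility: 0R0, 0R1, 0R2, 1R1, 1R2, 2R2
Branch closes: p and not p both at 2.
Every branch closes (one shown): valid in S4, hence also in S5 (every theorem of S4 is a theorem of S5).
T-tableau for the negation not (Dia Dia ((q and p) implies not p) implies Dia ((q and p) implies not p)):
1. not (Dia Dia ((q and p) implies not p) implies Dia ((q and p) implies not p)), 0
2. Dia Dia ((q and p) implies not p), 0   [neg-implies-rule on 1]
3. not Dia ((q and p) implies not p), 0   [neg-implies-rule on 1]
4. not ((q and p) implies not p), 0   [neg-Dia-rule on 3 via 0R0]
5. q and p, 0   [neg-implies-rule on 4]
6. p, 0   [neg-implies-rule on 4]
7. q, 0   [and-rule on 5]
8. Dia ((q and p) implies not p), 1   [Dia-rule on 2: fresh world 1, 0R1]
9. not ((q and p) implies not p), 1   [neg-Dia-rule on 3 via 0R1]
10. q and p, 1   [neg-implies-rule on 9]
11. p, 1   [neg-implies-rule on 9]
12. q, 1   [and-rule on 10]
13. (q and p) implies not p, 2   [Dia-rule on 8: fresh world 2, 1R2]
14. not p, 2   [implies-rule on 13 (branches; this branch)]
Accessibility: 0R0, 0R1, 1R1, 1R2, 2R2
Complete open branch: countermodel on a T-frame, so not valid in T, nor in K (the same frame is also a K-frame).

S4, S5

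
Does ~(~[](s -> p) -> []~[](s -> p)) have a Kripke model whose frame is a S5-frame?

No, unsatisfiable

1. ~(~[](s -> p) -> []~[](s -> p)), w0
2. ~[](s -> p), w0
3. ~[]~[](s -> p), w0
4. ~(s -> p), w1
5. s, w1
6. ~p, w1
7. [](s -> p), w2
8. s -> p, w0
9. s -> p, w1
10. s -> p, w2
11. p, w0
12. p, w1
Accessibility: w0Rw0, w0Rw1, w0Rw2, w1Rw0, w1Rw1, w1Rw2, w2Rw0, w2Rw1, w2Rw2
Branch closes: p and ~p both at w1.
All branches of the tableau close; one closing branch shown above.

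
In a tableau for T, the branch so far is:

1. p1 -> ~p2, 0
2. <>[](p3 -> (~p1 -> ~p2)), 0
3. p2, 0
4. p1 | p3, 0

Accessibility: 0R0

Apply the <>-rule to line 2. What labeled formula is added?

a fresh world 1 with 0R1, and [](p3 -> (~p1 -> ~p2)) at 1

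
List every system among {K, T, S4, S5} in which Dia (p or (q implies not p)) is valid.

T, S4, S5

T-tableau for the negation not Dia (p or (q implies not p)):
1. not Dia (p or (q implies not p)), u
2. not (p or (q implies not p)), u
3. not p, u
4. not (q implies not p), u
5. q, u
6. p, u
Accessibility: uRu
Branch closes: p and not p both at u.
Every branch closes (one shown): valid in T, hence also in S4, S5 (every theorem of T is a theorem of S4 and S5).
K-tableau for the negation not Dia (p or (q implies not p)):
1. not Dia (p or (q implies not p)), u
Complete open branch: countermodel on a K-frame, so not valid in K.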